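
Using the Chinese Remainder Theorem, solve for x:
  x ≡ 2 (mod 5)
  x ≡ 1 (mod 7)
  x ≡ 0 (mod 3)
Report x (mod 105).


Moduli 5, 7, 3 are pairwise coprime; by CRT there is a unique solution modulo M = 5 · 7 · 3 = 105.
Solve pairwise, accumulating the modulus:
  Start with x ≡ 2 (mod 5).
  Combine with x ≡ 1 (mod 7): since gcd(5, 7) = 1, we get a unique residue mod 35.
    Write x = 2 + 5·t and substitute into x ≡ 1 (mod 7): 5·t ≡ 1 − 2 = -1 (mod 7).
    Reduce coefficients mod 7: 5·t ≡ 6 (mod 7).
    The inverse of 5 mod 7 is 3 (since 5·3 = 15 = 2·7 + 1), so t ≡ 3·6 = 18 ≡ 4 (mod 7).
    Then x = 2 + 5·4 = 22, valid modulo lcm(5, 7) = 35: x ≡ 22 (mod 35).
  Combine with x ≡ 0 (mod 3): since gcd(35, 3) = 1, we get a unique residue mod 105.
    Write x = 22 + 35·t and substitute into x ≡ 0 (mod 3): 35·t ≡ 0 − 22 = -22 (mod 3).
    Reduce coefficients mod 3: 2·t ≡ 2 (mod 3).
    The inverse of 2 mod 3 is 2 (since 2·2 = 4 = 1·3 + 1), so t ≡ 2·2 = 4 ≡ 1 (mod 3).
    Then x = 22 + 35·1 = 57, valid modulo lcm(35, 3) = 105: x ≡ 57 (mod 105).
Verify: 57 mod 5 = 2 ✓, 57 mod 7 = 1 ✓, 57 mod 3 = 0 ✓.

x ≡ 57 (mod 105).


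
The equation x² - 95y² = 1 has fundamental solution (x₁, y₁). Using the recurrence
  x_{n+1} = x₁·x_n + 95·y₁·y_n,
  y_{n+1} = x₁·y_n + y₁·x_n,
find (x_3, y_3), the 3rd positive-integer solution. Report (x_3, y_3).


Step 1: Find the fundamental solution (x₁, y₁) of x² - 95y² = 1.
  Expand √95 as a continued fraction. a₀ = ⌊√95⌋ = 9; iterate m_{k+1} = d_k·a_k − m_k, d_{k+1} = (95 − m_{k+1}²)/d_k, a_{k+1} = ⌊(a₀ + m_{k+1})/d_{k+1}⌋ (starting m₀ = 0, d₀ = 1), with convergents p_k = a_k·p_{k-1} + p_{k-2}, q_k = a_k·q_{k-1} + q_{k-2} (p₋₁ = 1, q₋₁ = 0):
  k = 0: a₀ = 9; p₀/q₀ = 9/1; p₀² − 95·q₀² = 81 − 95 = -14.
  k = 1: m = 9, d = 14, a = ⌊(9 + 9)/14⌋ = 1; p/q = (1·9 + 1)/(1·1 + 0) = 10/1; p² − 95·q² = 100 − 95 = 5.
  k = 2: m = 5, d = 5, a = ⌊(9 + 5)/5⌋ = 2; p/q = (2·10 + 9)/(2·1 + 1) = 29/3; p² − 95·q² = 841 − 855 = -14.
  k = 3: m = 5, d = 14, a = ⌊(9 + 5)/14⌋ = 1; p/q = (1·29 + 10)/(1·3 + 1) = 39/4; p² − 95·q² = 1521 − 1520 = 1.
  The first convergent with p² − 95·q² = 1 gives the fundamental solution (x₁, y₁) = (39, 4).
Step 2: Apply the recurrence (x_{n+1}, y_{n+1}) = (x₁x_n + 95y₁y_n, x₁y_n + y₁x_n) repeatedly.
  From (x_1, y_1) = (39, 4): x_2 = 39·39 + 95·4·4 = 3041; y_2 = 39·4 + 4·39 = 312.
  From (x_2, y_2) = (3041, 312): x_3 = 39·3041 + 95·4·312 = 237159; y_3 = 39·312 + 4·3041 = 24332.
Step 3: Verify x_3² - 95·y_3² = 56244391281 - 56244391280 = 1 (should be 1). ✓

(x_1, y_1) = (39, 4); (x_3, y_3) = (237159, 24332).


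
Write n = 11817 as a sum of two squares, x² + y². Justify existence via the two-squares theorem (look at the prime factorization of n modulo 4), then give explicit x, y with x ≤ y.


Step 1: Factor n = 11817 = 3^2 · 13 · 101.
Step 2: Check the mod-4 condition on each prime factor: 3 ≡ 3 (mod 4), exponent 2 (must be even); 13 ≡ 1 (mod 4), exponent 1; 101 ≡ 1 (mod 4), exponent 1.
All primes ≡ 3 (mod 4) appear to even exponent (or don't appear), so by the two-squares theorem n IS expressible as a sum of two squares.
Step 3: Build a representation. Group n = k² · m with k = 3 and m = 13 · 101 = 1313 (a product of primes ≡ 1 (mod 4)); a representation of m scales to one of n via (k·x)² + (k·y)² = k²(x² + y²). Each prime p ≡ 1 (mod 4) is itself a sum of two squares; find a² by testing p − a² for a perfect square:
  13: 13 − 1² = 12, 13 − 2² = 9 = 3² ⇒ 13 = 2² + 3².
  101: 101 − 1² = 100 = 10² ⇒ 101 = 1² + 10².
  Combine using the Brahmagupta–Fibonacci identity (a² + b²)(c² + d²) = (ac − bd)² + (ad + bc)² = (ac + bd)² + (ad − bc)²:
  13 · 101 = 1313: from (2² + 3²)(1² + 10²), take (2·1 − 3·10, 2·10 + 3·1) = (2 − 30, 20 + 3) = (-28, 23); dropping signs (only squares matter) gives (28, 23); check 28² + 23² = 784 + 529 = 1313 ✓.
  Scale by k = 3: (3·28, 3·23) = (84, 69).
Step 4: Order so x ≤ y and verify: 69² + 84² = 4761 + 7056 = 11817 = n. ✓

n = 11817 = 69² + 84² (one valid representation with x ≤ y).


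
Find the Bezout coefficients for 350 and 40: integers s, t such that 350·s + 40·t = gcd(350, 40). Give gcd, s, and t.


Euclidean algorithm on (350, 40) — divide until remainder is 0:
  350 = 8 · 40 + 30
  40 = 1 · 30 + 10
  30 = 3 · 10 + 0
gcd(350, 40) = 10.
Track Bezout coefficients alongside the remainders: start with r₀ = 350 = a·1 + b·0 (s = 1, t = 0) and r₁ = 40 = a·0 + b·1 (s = 0, t = 1); each new remainder r_{k+1} = r_{k-1} − q_k·r_k inherits s_{k+1} = s_{k-1} − q_k·s_k, t_{k+1} = t_{k-1} − q_k·t_k, so r_k = a·s_k + b·t_k at every step:
  q = 8: r = 30, s = 1 − 8·0 = 1, t = 0 − 8·1 = -8  (check: 350·1 + 40·(-8) = 30)
  q = 1: r = 10, s = 0 − 1·1 = -1, t = 1 − 1·(-8) = 9  (check: 350·(-1) + 40·9 = 10)
The row with r = 10 (the gcd) gives the Bezout coefficients s = -1, t = 9.
Result: 350 · (-1) + 40 · (9) = 10.

gcd(350, 40) = 10; s = -1, t = 9 (check: 350·(-1) + 40·9 = 10).


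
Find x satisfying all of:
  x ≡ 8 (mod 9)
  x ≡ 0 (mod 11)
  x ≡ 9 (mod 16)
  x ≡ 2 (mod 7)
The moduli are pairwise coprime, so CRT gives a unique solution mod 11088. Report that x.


Product of moduli M = 9 · 11 · 16 · 7 = 11088.
Merge one congruence at a time:
  Start: x ≡ 8 (mod 9).
  Combine with x ≡ 0 (mod 11); new modulus lcm = 99.
    Write x = 8 + 9·t and substitute into x ≡ 0 (mod 11): 9·t ≡ 0 − 8 = -8 (mod 11).
    Reduce coefficients mod 11: 9·t ≡ 3 (mod 11).
    The inverse of 9 mod 11 is 5 (since 9·5 = 45 = 4·11 + 1), so t ≡ 5·3 = 15 ≡ 4 (mod 11).
    Then x = 8 + 9·4 = 44, valid modulo lcm(9, 11) = 99: x ≡ 44 (mod 99).
  Combine with x ≡ 9 (mod 16); new modulus lcm = 1584.
    Write x = 44 + 99·t and substitute into x ≡ 9 (mod 16): 99·t ≡ 9 − 44 = -35 (mod 16).
    Reduce coefficients mod 16: 3·t ≡ 13 (mod 16).
    The inverse of 3 mod 16 is 11 (since 3·11 = 33 = 2·16 + 1), so t ≡ 11·13 = 143 ≡ 15 (mod 16).
    Then x = 44 + 99·15 = 1529, valid modulo lcm(99, 16) = 1584: x ≡ 1529 (mod 1584).
  Combine with x ≡ 2 (mod 7); new modulus lcm = 11088.
    Write x = 1529 + 1584·t and substitute into x ≡ 2 (mod 7): 1584·t ≡ 2 − 1529 = -1527 (mod 7).
    Reduce coefficients mod 7: 2·t ≡ 6 (mod 7).
    The inverse of 2 mod 7 is 4 (since 2·4 = 8 = 1·7 + 1), so t ≡ 4·6 = 24 ≡ 3 (mod 7).
    Then x = 1529 + 1584·3 = 6281, valid modulo lcm(1584, 7) = 11088: x ≡ 6281 (mod 11088).
Verify against each original: 6281 mod 9 = 8, 6281 mod 11 = 0, 6281 mod 16 = 9, 6281 mod 7 = 2.

x ≡ 6281 (mod 11088).


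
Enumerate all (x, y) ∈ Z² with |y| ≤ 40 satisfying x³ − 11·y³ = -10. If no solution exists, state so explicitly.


The equation is x³ - 11y³ = -10. For fixed y, x³ = 11·y³ − 10, so a solution requires the RHS to be a perfect cube.
Strategy: iterate y from -40 to 40, compute RHS = 11·y³ − 10, and check whether it is a (positive or negative) perfect cube.
Check small values of y:
  y = 0: RHS = -10 is not a perfect cube.
  y = 1: RHS = 1 = (1)³ ⇒ x = 1 works.
  y = -1: RHS = -21 is not a perfect cube.
  y = 2: RHS = 78 is not a perfect cube.
  y = -2: RHS = -98 is not a perfect cube.
  y = 3: RHS = 287 is not a perfect cube.
  y = -3: RHS = -307 is not a perfect cube.
Continuing the search up to |y| = 40 finds no further solutions beyond those listed.
Collected solutions: (1, 1).

Solutions (with |y| ≤ 40): (1, 1).


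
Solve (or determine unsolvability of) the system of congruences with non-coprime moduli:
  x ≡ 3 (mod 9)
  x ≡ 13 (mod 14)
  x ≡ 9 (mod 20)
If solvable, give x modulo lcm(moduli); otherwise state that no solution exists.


Moduli 9, 14, 20 are not pairwise coprime, so CRT works modulo lcm(m_i) when all pairwise compatibility conditions hold.
Pairwise compatibility: gcd(m_i, m_j) must divide a_i - a_j for every pair.
Merge one congruence at a time:
  Start: x ≡ 3 (mod 9).
  Combine with x ≡ 13 (mod 14): gcd(9, 14) = 1; 13 - 3 = 10, which IS divisible by 1, so compatible.
    Write x = 3 + 9·t and substitute into x ≡ 13 (mod 14): 9·t ≡ 13 − 3 = 10 (mod 14).
    The inverse of 9 mod 14 is 11 (since 9·11 = 99 = 7·14 + 1), so t ≡ 11·10 = 110 ≡ 12 (mod 14).
    Then x = 3 + 9·12 = 111, valid modulo lcm(9, 14) = 126: x ≡ 111 (mod 126).
  Combine with x ≡ 9 (mod 20): gcd(126, 20) = 2; 9 - 111 = -102, which IS divisible by 2, so compatible.
    Write x = 111 + 126·t and substitute into x ≡ 9 (mod 20): 126·t ≡ 9 − 111 = -102 (mod 20).
    Divide the congruence (and modulus) by g = 2: 63·t ≡ -51 (mod 10).
    Reduce coefficients mod 10: 3·t ≡ 9 (mod 10).
    The inverse of 3 mod 10 is 7 (since 3·7 = 21 = 2·10 + 1), so t ≡ 7·9 = 63 ≡ 3 (mod 10).
    Then x = 111 + 126·3 = 489, valid modulo lcm(126, 20) = 1260: x ≡ 489 (mod 1260).
Verify: 489 mod 9 = 3, 489 mod 14 = 13, 489 mod 20 = 9.

x ≡ 489 (mod 1260).


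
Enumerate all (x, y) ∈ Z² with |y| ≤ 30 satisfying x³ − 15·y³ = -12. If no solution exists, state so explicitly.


The equation is x³ - 15y³ = -12. For fixed y, x³ = 15·y³ − 12, so a solution requires the RHS to be a perfect cube.
Strategy: iterate y from -30 to 30, compute RHS = 15·y³ − 12, and check whether it is a (positive or negative) perfect cube.
Check small values of y:
  y = 0: RHS = -12 is not a perfect cube.
  y = 1: RHS = 3 is not a perfect cube.
  y = -1: RHS = -27 = (-3)³ ⇒ x = -3 works.
  y = 2: RHS = 108 is not a perfect cube.
  y = -2: RHS = -132 is not a perfect cube.
  y = 3: RHS = 393 is not a perfect cube.
  y = -3: RHS = -417 is not a perfect cube.
Continuing the search up to |y| = 30 finds no further solutions beyond those listed.
Collected solutions: (-3, -1).

Solutions (with |y| ≤ 30): (-3, -1).


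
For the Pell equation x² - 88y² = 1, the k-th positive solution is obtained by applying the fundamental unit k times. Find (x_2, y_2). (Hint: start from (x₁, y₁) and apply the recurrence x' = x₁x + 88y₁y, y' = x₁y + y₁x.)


Step 1: Find the fundamental solution (x₁, y₁) of x² - 88y² = 1.
  Expand √88 as a continued fraction. a₀ = ⌊√88⌋ = 9; iterate m_{k+1} = d_k·a_k − m_k, d_{k+1} = (88 − m_{k+1}²)/d_k, a_{k+1} = ⌊(a₀ + m_{k+1})/d_{k+1}⌋ (starting m₀ = 0, d₀ = 1), with convergents p_k = a_k·p_{k-1} + p_{k-2}, q_k = a_k·q_{k-1} + q_{k-2} (p₋₁ = 1, q₋₁ = 0):
  k = 0: a₀ = 9; p₀/q₀ = 9/1; p₀² − 88·q₀² = 81 − 88 = -7.
  k = 1: m = 9, d = 7, a = ⌊(9 + 9)/7⌋ = 2; p/q = (2·9 + 1)/(2·1 + 0) = 19/2; p² − 88·q² = 361 − 352 = 9.
  k = 2: m = 5, d = 9, a = ⌊(9 + 5)/9⌋ = 1; p/q = (1·19 + 9)/(1·2 + 1) = 28/3; p² − 88·q² = 784 − 792 = -8.
  k = 3: m = 4, d = 8, a = ⌊(9 + 4)/8⌋ = 1; p/q = (1·28 + 19)/(1·3 + 2) = 47/5; p² − 88·q² = 2209 − 2200 = 9.
  k = 4: m = 4, d = 9, a = ⌊(9 + 4)/9⌋ = 1; p/q = (1·47 + 28)/(1·5 + 3) = 75/8; p² − 88·q² = 5625 − 5632 = -7.
  k = 5: m = 5, d = 7, a = ⌊(9 + 5)/7⌋ = 2; p/q = (2·75 + 47)/(2·8 + 5) = 197/21; p² − 88·q² = 38809 − 38808 = 1.
  The first convergent with p² − 88·q² = 1 gives the fundamental solution (x₁, y₁) = (197, 21).
Step 2: Apply the recurrence (x_{n+1}, y_{n+1}) = (x₁x_n + 88y₁y_n, x₁y_n + y₁x_n) repeatedly.
  From (x_1, y_1) = (197, 21): x_2 = 197·197 + 88·21·21 = 77617; y_2 = 197·21 + 21·197 = 8274.
Step 3: Verify x_2² - 88·y_2² = 6024398689 - 6024398688 = 1 (should be 1). ✓

(x_1, y_1) = (197, 21); (x_2, y_2) = (77617, 8274).


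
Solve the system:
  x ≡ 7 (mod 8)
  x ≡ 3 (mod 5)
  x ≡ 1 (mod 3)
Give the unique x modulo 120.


Moduli 8, 5, 3 are pairwise coprime; by CRT there is a unique solution modulo M = 8 · 5 · 3 = 120.
Solve pairwise, accumulating the modulus:
  Start with x ≡ 7 (mod 8).
  Combine with x ≡ 3 (mod 5): since gcd(8, 5) = 1, we get a unique residue mod 40.
    Write x = 7 + 8·t and substitute into x ≡ 3 (mod 5): 8·t ≡ 3 − 7 = -4 (mod 5).
    Reduce coefficients mod 5: 3·t ≡ 1 (mod 5).
    The inverse of 3 mod 5 is 2 (since 3·2 = 6 = 1·5 + 1), so t ≡ 2·1 = 2 ≡ 2 (mod 5).
    Then x = 7 + 8·2 = 23, valid modulo lcm(8, 5) = 40: x ≡ 23 (mod 40).
  Combine with x ≡ 1 (mod 3): since gcd(40, 3) = 1, we get a unique residue mod 120.
    Write x = 23 + 40·t and substitute into x ≡ 1 (mod 3): 40·t ≡ 1 − 23 = -22 (mod 3).
    Reduce coefficients mod 3: 1·t ≡ 2 (mod 3).
    So t ≡ 2 (mod 3).
    Then x = 23 + 40·2 = 103, valid modulo lcm(40, 3) = 120: x ≡ 103 (mod 120).
Verify: 103 mod 8 = 7 ✓, 103 mod 5 = 3 ✓, 103 mod 3 = 1 ✓.

x ≡ 103 (mod 120).


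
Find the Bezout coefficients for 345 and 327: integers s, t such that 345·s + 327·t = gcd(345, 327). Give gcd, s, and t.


Euclidean algorithm on (345, 327) — divide until remainder is 0:
  345 = 1 · 327 + 18
  327 = 18 · 18 + 3
  18 = 6 · 3 + 0
gcd(345, 327) = 3.
Track Bezout coefficients alongside the remainders: start with r₀ = 345 = a·1 + b·0 (s = 1, t = 0) and r₁ = 327 = a·0 + b·1 (s = 0, t = 1); each new remainder r_{k+1} = r_{k-1} − q_k·r_k inherits s_{k+1} = s_{k-1} − q_k·s_k, t_{k+1} = t_{k-1} − q_k·t_k, so r_k = a·s_k + b·t_k at every step:
  q = 1: r = 18, s = 1 − 1·0 = 1, t = 0 − 1·1 = -1  (check: 345·1 + 327·(-1) = 18)
  q = 18: r = 3, s = 0 − 18·1 = -18, t = 1 − 18·(-1) = 19  (check: 345·(-18) + 327·19 = 3)
The row with r = 3 (the gcd) gives the Bezout coefficients s = -18, t = 19.
Result: 345 · (-18) + 327 · (19) = 3.

gcd(345, 327) = 3; s = -18, t = 19 (check: 345·(-18) + 327·19 = 3).


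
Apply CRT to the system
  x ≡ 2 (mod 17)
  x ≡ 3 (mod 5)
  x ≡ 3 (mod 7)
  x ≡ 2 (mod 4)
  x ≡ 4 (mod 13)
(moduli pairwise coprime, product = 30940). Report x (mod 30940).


Product of moduli M = 17 · 5 · 7 · 4 · 13 = 30940.
Merge one congruence at a time:
  Start: x ≡ 2 (mod 17).
  Combine with x ≡ 3 (mod 5); new modulus lcm = 85.
    Write x = 2 + 17·t and substitute into x ≡ 3 (mod 5): 17·t ≡ 3 − 2 = 1 (mod 5).
    Reduce coefficients mod 5: 2·t ≡ 1 (mod 5).
    The inverse of 2 mod 5 is 3 (since 2·3 = 6 = 1·5 + 1), so t ≡ 3·1 = 3 ≡ 3 (mod 5).
    Then x = 2 + 17·3 = 53, valid modulo lcm(17, 5) = 85: x ≡ 53 (mod 85).
  Combine with x ≡ 3 (mod 7); new modulus lcm = 595.
    Write x = 53 + 85·t and substitute into x ≡ 3 (mod 7): 85·t ≡ 3 − 53 = -50 (mod 7).
    Reduce coefficients mod 7: 1·t ≡ 6 (mod 7).
    So t ≡ 6 (mod 7).
    Then x = 53 + 85·6 = 563, valid modulo lcm(85, 7) = 595: x ≡ 563 (mod 595).
  Combine with x ≡ 2 (mod 4); new modulus lcm = 2380.
    Write x = 563 + 595·t and substitute into x ≡ 2 (mod 4): 595·t ≡ 2 − 563 = -561 (mod 4).
    Reduce coefficients mod 4: 3·t ≡ 3 (mod 4).
    The inverse of 3 mod 4 is 3 (since 3·3 = 9 = 2·4 + 1), so t ≡ 3·3 = 9 ≡ 1 (mod 4).
    Then x = 563 + 595·1 = 1158, valid modulo lcm(595, 4) = 2380: x ≡ 1158 (mod 2380).
  Combine with x ≡ 4 (mod 13); new modulus lcm = 30940.
    Write x = 1158 + 2380·t and substitute into x ≡ 4 (mod 13): 2380·t ≡ 4 − 1158 = -1154 (mod 13).
    Reduce coefficients mod 13: 1·t ≡ 3 (mod 13).
    So t ≡ 3 (mod 13).
    Then x = 1158 + 2380·3 = 8298, valid modulo lcm(2380, 13) = 30940: x ≡ 8298 (mod 30940).
Verify against each original: 8298 mod 17 = 2, 8298 mod 5 = 3, 8298 mod 7 = 3, 8298 mod 4 = 2, 8298 mod 13 = 4.

x ≡ 8298 (mod 30940).


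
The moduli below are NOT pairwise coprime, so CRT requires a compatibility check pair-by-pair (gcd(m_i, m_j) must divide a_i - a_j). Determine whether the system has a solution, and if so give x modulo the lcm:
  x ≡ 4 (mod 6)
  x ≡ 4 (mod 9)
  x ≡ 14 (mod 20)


Moduli 6, 9, 20 are not pairwise coprime, so CRT works modulo lcm(m_i) when all pairwise compatibility conditions hold.
Pairwise compatibility: gcd(m_i, m_j) must divide a_i - a_j for every pair.
Merge one congruence at a time:
  Start: x ≡ 4 (mod 6).
  Combine with x ≡ 4 (mod 9): gcd(6, 9) = 3; 4 - 4 = 0, which IS divisible by 3, so compatible.
    Write x = 4 + 6·t and substitute into x ≡ 4 (mod 9): 6·t ≡ 4 − 4 = 0 (mod 9).
    Divide the congruence (and modulus) by g = 3: 2·t ≡ 0 (mod 3).
    The inverse of 2 mod 3 is 2 (since 2·2 = 4 = 1·3 + 1), so t ≡ 2·0 = 0 ≡ 0 (mod 3).
    Then x = 4 + 6·0 = 4, valid modulo lcm(6, 9) = 18: x ≡ 4 (mod 18).
  Combine with x ≡ 14 (mod 20): gcd(18, 20) = 2; 14 - 4 = 10, which IS divisible by 2, so compatible.
    Write x = 4 + 18·t and substitute into x ≡ 14 (mod 20): 18·t ≡ 14 − 4 = 10 (mod 20).
    Divide the congruence (and modulus) by g = 2: 9·t ≡ 5 (mod 10).
    The inverse of 9 mod 10 is 9 (since 9·9 = 81 = 8·10 + 1), so t ≡ 9·5 = 45 ≡ 5 (mod 10).
    Then x = 4 + 18·5 = 94, valid modulo lcm(18, 20) = 180: x ≡ 94 (mod 180).
Verify: 94 mod 6 = 4, 94 mod 9 = 4, 94 mod 20 = 14.

x ≡ 94 (mod 180).


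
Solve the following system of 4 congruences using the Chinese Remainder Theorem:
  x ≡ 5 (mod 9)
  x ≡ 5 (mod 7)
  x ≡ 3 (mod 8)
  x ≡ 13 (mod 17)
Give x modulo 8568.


Product of moduli M = 9 · 7 · 8 · 17 = 8568.
Merge one congruence at a time:
  Start: x ≡ 5 (mod 9).
  Combine with x ≡ 5 (mod 7); new modulus lcm = 63.
    Write x = 5 + 9·t and substitute into x ≡ 5 (mod 7): 9·t ≡ 5 − 5 = 0 (mod 7).
    Reduce coefficients mod 7: 2·t ≡ 0 (mod 7).
    The inverse of 2 mod 7 is 4 (since 2·4 = 8 = 1·7 + 1), so t ≡ 4·0 = 0 ≡ 0 (mod 7).
    Then x = 5 + 9·0 = 5, valid modulo lcm(9, 7) = 63: x ≡ 5 (mod 63).
  Combine with x ≡ 3 (mod 8); new modulus lcm = 504.
    Write x = 5 + 63·t and substitute into x ≡ 3 (mod 8): 63·t ≡ 3 − 5 = -2 (mod 8).
    Reduce coefficients mod 8: 7·t ≡ 6 (mod 8).
    The inverse of 7 mod 8 is 7 (since 7·7 = 49 = 6·8 + 1), so t ≡ 7·6 = 42 ≡ 2 (mod 8).
    Then x = 5 + 63·2 = 131, valid modulo lcm(63, 8) = 504: x ≡ 131 (mod 504).
  Combine with x ≡ 13 (mod 17); new modulus lcm = 8568.
    Write x = 131 + 504·t and substitute into x ≡ 13 (mod 17): 504·t ≡ 13 − 131 = -118 (mod 17).
    Reduce coefficients mod 17: 11·t ≡ 1 (mod 17).
    The inverse of 11 mod 17 is 14 (since 11·14 = 154 = 9·17 + 1), so t ≡ 14·1 = 14 ≡ 14 (mod 17).
    Then x = 131 + 504·14 = 7187, valid modulo lcm(504, 17) = 8568: x ≡ 7187 (mod 8568).
Verify against each original: 7187 mod 9 = 5, 7187 mod 7 = 5, 7187 mod 8 = 3, 7187 mod 17 = 13.

x ≡ 7187 (mod 8568).


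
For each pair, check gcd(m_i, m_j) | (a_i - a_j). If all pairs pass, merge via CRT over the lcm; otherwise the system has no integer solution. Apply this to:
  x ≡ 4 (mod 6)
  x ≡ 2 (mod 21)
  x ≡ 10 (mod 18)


Moduli 6, 21, 18 are not pairwise coprime, so CRT works modulo lcm(m_i) when all pairwise compatibility conditions hold.
Pairwise compatibility: gcd(m_i, m_j) must divide a_i - a_j for every pair.
Merge one congruence at a time:
  Start: x ≡ 4 (mod 6).
  Combine with x ≡ 2 (mod 21): gcd(6, 21) = 3, and 2 - 4 = -2 is NOT divisible by 3.
    ⇒ system is inconsistent (no integer solution).

No solution (the system is inconsistent).


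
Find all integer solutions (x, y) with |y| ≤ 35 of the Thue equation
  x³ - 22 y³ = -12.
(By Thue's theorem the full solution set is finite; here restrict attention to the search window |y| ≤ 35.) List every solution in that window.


The equation is x³ - 22y³ = -12. For fixed y, x³ = 22·y³ − 12, so a solution requires the RHS to be a perfect cube.
Strategy: iterate y from -35 to 35, compute RHS = 22·y³ − 12, and check whether it is a (positive or negative) perfect cube.
Check small values of y:
  y = 0: RHS = -12 is not a perfect cube.
  y = 1: RHS = 10 is not a perfect cube.
  y = -1: RHS = -34 is not a perfect cube.
  y = 2: RHS = 164 is not a perfect cube.
  y = -2: RHS = -188 is not a perfect cube.
  y = 3: RHS = 582 is not a perfect cube.
  y = -3: RHS = -606 is not a perfect cube.
Continuing the search up to |y| = 35 finds no solutions either.
No (x, y) in the scanned range satisfies the equation.

No integer solutions with |y| ≤ 35.


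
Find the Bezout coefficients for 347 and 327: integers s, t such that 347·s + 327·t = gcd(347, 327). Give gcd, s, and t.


Euclidean algorithm on (347, 327) — divide until remainder is 0:
  347 = 1 · 327 + 20
  327 = 16 · 20 + 7
  20 = 2 · 7 + 6
  7 = 1 · 6 + 1
  6 = 6 · 1 + 0
gcd(347, 327) = 1.
Track Bezout coefficients alongside the remainders: start with r₀ = 347 = a·1 + b·0 (s = 1, t = 0) and r₁ = 327 = a·0 + b·1 (s = 0, t = 1); each new remainder r_{k+1} = r_{k-1} − q_k·r_k inherits s_{k+1} = s_{k-1} − q_k·s_k, t_{k+1} = t_{k-1} − q_k·t_k, so r_k = a·s_k + b·t_k at every step:
  q = 1: r = 20, s = 1 − 1·0 = 1, t = 0 − 1·1 = -1  (check: 347·1 + 327·(-1) = 20)
  q = 16: r = 7, s = 0 − 16·1 = -16, t = 1 − 16·(-1) = 17  (check: 347·(-16) + 327·17 = 7)
  q = 2: r = 6, s = 1 − 2·(-16) = 33, t = -1 − 2·17 = -35  (check: 347·33 + 327·(-35) = 6)
  q = 1: r = 1, s = -16 − 1·33 = -49, t = 17 − 1·(-35) = 52  (check: 347·(-49) + 327·52 = 1)
The row with r = 1 (the gcd) gives the Bezout coefficients s = -49, t = 52.
Result: 347 · (-49) + 327 · (52) = 1.

gcd(347, 327) = 1; s = -49, t = 52 (check: 347·(-49) + 327·52 = 1).


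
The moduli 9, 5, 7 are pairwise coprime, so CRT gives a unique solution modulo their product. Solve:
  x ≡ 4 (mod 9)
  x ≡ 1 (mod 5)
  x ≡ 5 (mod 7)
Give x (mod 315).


Moduli 9, 5, 7 are pairwise coprime; by CRT there is a unique solution modulo M = 9 · 5 · 7 = 315.
Solve pairwise, accumulating the modulus:
  Start with x ≡ 4 (mod 9).
  Combine with x ≡ 1 (mod 5): since gcd(9, 5) = 1, we get a unique residue mod 45.
    Write x = 4 + 9·t and substitute into x ≡ 1 (mod 5): 9·t ≡ 1 − 4 = -3 (mod 5).
    Reduce coefficients mod 5: 4·t ≡ 2 (mod 5).
    The inverse of 4 mod 5 is 4 (since 4·4 = 16 = 3·5 + 1), so t ≡ 4·2 = 8 ≡ 3 (mod 5).
    Then x = 4 + 9·3 = 31, valid modulo lcm(9, 5) = 45: x ≡ 31 (mod 45).
  Combine with x ≡ 5 (mod 7): since gcd(45, 7) = 1, we get a unique residue mod 315.
    Write x = 31 + 45·t and substitute into x ≡ 5 (mod 7): 45·t ≡ 5 − 31 = -26 (mod 7).
    Reduce coefficients mod 7: 3·t ≡ 2 (mod 7).
    The inverse of 3 mod 7 is 5 (since 3·5 = 15 = 2·7 + 1), so t ≡ 5·2 = 10 ≡ 3 (mod 7).
    Then x = 31 + 45·3 = 166, valid modulo lcm(45, 7) = 315: x ≡ 166 (mod 315).
Verify: 166 mod 9 = 4 ✓, 166 mod 5 = 1 ✓, 166 mod 7 = 5 ✓.

x ≡ 166 (mod 315).


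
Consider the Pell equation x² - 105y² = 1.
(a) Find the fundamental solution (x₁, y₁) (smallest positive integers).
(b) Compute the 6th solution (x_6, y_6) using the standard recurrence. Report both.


Step 1: Find the fundamental solution (x₁, y₁) of x² - 105y² = 1.
  Expand √105 as a continued fraction. a₀ = ⌊√105⌋ = 10; iterate m_{k+1} = d_k·a_k − m_k, d_{k+1} = (105 − m_{k+1}²)/d_k, a_{k+1} = ⌊(a₀ + m_{k+1})/d_{k+1}⌋ (starting m₀ = 0, d₀ = 1), with convergents p_k = a_k·p_{k-1} + p_{k-2}, q_k = a_k·q_{k-1} + q_{k-2} (p₋₁ = 1, q₋₁ = 0):
  k = 0: a₀ = 10; p₀/q₀ = 10/1; p₀² − 105·q₀² = 100 − 105 = -5.
  k = 1: m = 10, d = 5, a = ⌊(10 + 10)/5⌋ = 4; p/q = (4·10 + 1)/(4·1 + 0) = 41/4; p² − 105·q² = 1681 − 1680 = 1.
  The first convergent with p² − 105·q² = 1 gives the fundamental solution (x₁, y₁) = (41, 4).
Step 2: Apply the recurrence (x_{n+1}, y_{n+1}) = (x₁x_n + 105y₁y_n, x₁y_n + y₁x_n) repeatedly.
  From (x_1, y_1) = (41, 4): x_2 = 41·41 + 105·4·4 = 3361; y_2 = 41·4 + 4·41 = 328.
  From (x_2, y_2) = (3361, 328): x_3 = 41·3361 + 105·4·328 = 275561; y_3 = 41·328 + 4·3361 = 26892.
  From (x_3, y_3) = (275561, 26892): x_4 = 41·275561 + 105·4·26892 = 22592641; y_4 = 41·26892 + 4·275561 = 2204816.
  From (x_4, y_4) = (22592641, 2204816): x_5 = 41·22592641 + 105·4·2204816 = 1852321001; y_5 = 41·2204816 + 4·22592641 = 180768020.
  From (x_5, y_5) = (1852321001, 180768020): x_6 = 41·1852321001 + 105·4·180768020 = 151867729441; y_6 = 41·180768020 + 4·1852321001 = 14820772824.
Step 3: Verify x_6² - 105·y_6² = 23063807245564778172481 - 23063807245564778172480 = 1 (should be 1). ✓

(x_1, y_1) = (41, 4); (x_6, y_6) = (151867729441, 14820772824).


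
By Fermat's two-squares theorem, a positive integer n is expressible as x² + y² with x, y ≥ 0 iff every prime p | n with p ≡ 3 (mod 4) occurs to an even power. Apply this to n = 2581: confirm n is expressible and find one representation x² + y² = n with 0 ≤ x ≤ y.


Step 1: Factor n = 2581 = 29 · 89.
Step 2: Check the mod-4 condition on each prime factor: 29 ≡ 1 (mod 4), exponent 1; 89 ≡ 1 (mod 4), exponent 1.
All primes ≡ 3 (mod 4) appear to even exponent (or don't appear), so by the two-squares theorem n IS expressible as a sum of two squares.
Step 3: Build a representation. Here n = 29 · 89 is a product of primes ≡ 1 (mod 4). Each prime p ≡ 1 (mod 4) is itself a sum of two squares; find a² by testing p − a² for a perfect square:
  29: 29 − 1² = 28, 29 − 2² = 25 = 5² ⇒ 29 = 2² + 5².
  89: 89 − 1² = 88, 89 − 2² = 85, 89 − 3² = 80, 89 − 4² = 73, 89 − 5² = 64 = 8² ⇒ 89 = 5² + 8².
  Combine using the Brahmagupta–Fibonacci identity (a² + b²)(c² + d²) = (ac − bd)² + (ad + bc)² = (ac + bd)² + (ad − bc)²:
  29 · 89 = 2581: from (2² + 5²)(5² + 8²), take (2·5 − 5·8, 2·8 + 5·5) = (10 − 40, 16 + 25) = (-30, 41); dropping signs (only squares matter) gives (30, 41); check 30² + 41² = 900 + 1681 = 2581 ✓.
Step 4: Order so x ≤ y and verify: 30² + 41² = 900 + 1681 = 2581 = n. ✓

n = 2581 = 30² + 41² (one valid representation with x ≤ y).


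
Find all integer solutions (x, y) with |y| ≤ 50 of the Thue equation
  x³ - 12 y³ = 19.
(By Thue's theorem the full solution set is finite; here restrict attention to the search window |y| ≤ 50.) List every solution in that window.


The equation is x³ - 12y³ = 19. For fixed y, x³ = 12·y³ + 19, so a solution requires the RHS to be a perfect cube.
Strategy: iterate y from -50 to 50, compute RHS = 12·y³ + 19, and check whether it is a (positive or negative) perfect cube.
Check small values of y:
  y = 0: RHS = 19 is not a perfect cube.
  y = 1: RHS = 31 is not a perfect cube.
  y = -1: RHS = 7 is not a perfect cube.
  y = 2: RHS = 115 is not a perfect cube.
  y = -2: RHS = -77 is not a perfect cube.
  y = 3: RHS = 343 = (7)³ ⇒ x = 7 works.
  y = -3: RHS = -305 is not a perfect cube.
Continuing the search up to |y| = 50 finds no further solutions beyond those listed.
Collected solutions: (7, 3).

Solutions (with |y| ≤ 50): (7, 3).


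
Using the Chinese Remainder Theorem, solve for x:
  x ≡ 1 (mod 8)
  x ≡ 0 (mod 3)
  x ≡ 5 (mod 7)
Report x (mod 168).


Moduli 8, 3, 7 are pairwise coprime; by CRT there is a unique solution modulo M = 8 · 3 · 7 = 168.
Solve pairwise, accumulating the modulus:
  Start with x ≡ 1 (mod 8).
  Combine with x ≡ 0 (mod 3): since gcd(8, 3) = 1, we get a unique residue mod 24.
    Write x = 1 + 8·t and substitute into x ≡ 0 (mod 3): 8·t ≡ 0 − 1 = -1 (mod 3).
    Reduce coefficients mod 3: 2·t ≡ 2 (mod 3).
    The inverse of 2 mod 3 is 2 (since 2·2 = 4 = 1·3 + 1), so t ≡ 2·2 = 4 ≡ 1 (mod 3).
    Then x = 1 + 8·1 = 9, valid modulo lcm(8, 3) = 24: x ≡ 9 (mod 24).
  Combine with x ≡ 5 (mod 7): since gcd(24, 7) = 1, we get a unique residue mod 168.
    Write x = 9 + 24·t and substitute into x ≡ 5 (mod 7): 24·t ≡ 5 − 9 = -4 (mod 7).
    Reduce coefficients mod 7: 3·t ≡ 3 (mod 7).
    The inverse of 3 mod 7 is 5 (since 3·5 = 15 = 2·7 + 1), so t ≡ 5·3 = 15 ≡ 1 (mod 7).
    Then x = 9 + 24·1 = 33, valid modulo lcm(24, 7) = 168: x ≡ 33 (mod 168).
Verify: 33 mod 8 = 1 ✓, 33 mod 3 = 0 ✓, 33 mod 7 = 5 ✓.

x ≡ 33 (mod 168).


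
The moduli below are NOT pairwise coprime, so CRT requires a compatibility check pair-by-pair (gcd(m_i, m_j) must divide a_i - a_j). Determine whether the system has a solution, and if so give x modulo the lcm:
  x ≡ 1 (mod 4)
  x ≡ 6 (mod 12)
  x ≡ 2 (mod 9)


Moduli 4, 12, 9 are not pairwise coprime, so CRT works modulo lcm(m_i) when all pairwise compatibility conditions hold.
Pairwise compatibility: gcd(m_i, m_j) must divide a_i - a_j for every pair.
Merge one congruence at a time:
  Start: x ≡ 1 (mod 4).
  Combine with x ≡ 6 (mod 12): gcd(4, 12) = 4, and 6 - 1 = 5 is NOT divisible by 4.
    ⇒ system is inconsistent (no integer solution).

No solution (the system is inconsistent).


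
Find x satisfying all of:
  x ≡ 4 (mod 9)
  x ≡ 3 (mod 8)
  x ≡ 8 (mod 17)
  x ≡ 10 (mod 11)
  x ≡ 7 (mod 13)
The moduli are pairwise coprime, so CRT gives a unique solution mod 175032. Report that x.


Product of moduli M = 9 · 8 · 17 · 11 · 13 = 175032.
Merge one congruence at a time:
  Start: x ≡ 4 (mod 9).
  Combine with x ≡ 3 (mod 8); new modulus lcm = 72.
    Write x = 4 + 9·t and substitute into x ≡ 3 (mod 8): 9·t ≡ 3 − 4 = -1 (mod 8).
    Reduce coefficients mod 8: 1·t ≡ 7 (mod 8).
    So t ≡ 7 (mod 8).
    Then x = 4 + 9·7 = 67, valid modulo lcm(9, 8) = 72: x ≡ 67 (mod 72).
  Combine with x ≡ 8 (mod 17); new modulus lcm = 1224.
    Write x = 67 + 72·t and substitute into x ≡ 8 (mod 17): 72·t ≡ 8 − 67 = -59 (mod 17).
    Reduce coefficients mod 17: 4·t ≡ 9 (mod 17).
    The inverse of 4 mod 17 is 13 (since 4·13 = 52 = 3·17 + 1), so t ≡ 13·9 = 117 ≡ 15 (mod 17).
    Then x = 67 + 72·15 = 1147, valid modulo lcm(72, 17) = 1224: x ≡ 1147 (mod 1224).
  Combine with x ≡ 10 (mod 11); new modulus lcm = 13464.
    Write x = 1147 + 1224·t and substitute into x ≡ 10 (mod 11): 1224·t ≡ 10 − 1147 = -1137 (mod 11).
    Reduce coefficients mod 11: 3·t ≡ 7 (mod 11).
    The inverse of 3 mod 11 is 4 (since 3·4 = 12 = 1·11 + 1), so t ≡ 4·7 = 28 ≡ 6 (mod 11).
    Then x = 1147 + 1224·6 = 8491, valid modulo lcm(1224, 11) = 13464: x ≡ 8491 (mod 13464).
  Combine with x ≡ 7 (mod 13); new modulus lcm = 175032.
    Write x = 8491 + 13464·t and substitute into x ≡ 7 (mod 13): 13464·t ≡ 7 − 8491 = -8484 (mod 13).
    Reduce coefficients mod 13: 9·t ≡ 5 (mod 13).
    The inverse of 9 mod 13 is 3 (since 9·3 = 27 = 2·13 + 1), so t ≡ 3·5 = 15 ≡ 2 (mod 13).
    Then x = 8491 + 13464·2 = 35419, valid modulo lcm(13464, 13) = 175032: x ≡ 35419 (mod 175032).
Verify against each original: 35419 mod 9 = 4, 35419 mod 8 = 3, 35419 mod 17 = 8, 35419 mod 11 = 10, 35419 mod 13 = 7.

x ≡ 35419 (mod 175032).


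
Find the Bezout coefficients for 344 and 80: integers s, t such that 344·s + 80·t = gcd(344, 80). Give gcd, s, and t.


Euclidean algorithm on (344, 80) — divide until remainder is 0:
  344 = 4 · 80 + 24
  80 = 3 · 24 + 8
  24 = 3 · 8 + 0
gcd(344, 80) = 8.
Track Bezout coefficients alongside the remainders: start with r₀ = 344 = a·1 + b·0 (s = 1, t = 0) and r₁ = 80 = a·0 + b·1 (s = 0, t = 1); each new remainder r_{k+1} = r_{k-1} − q_k·r_k inherits s_{k+1} = s_{k-1} − q_k·s_k, t_{k+1} = t_{k-1} − q_k·t_k, so r_k = a·s_k + b·t_k at every step:
  q = 4: r = 24, s = 1 − 4·0 = 1, t = 0 − 4·1 = -4  (check: 344·1 + 80·(-4) = 24)
  q = 3: r = 8, s = 0 − 3·1 = -3, t = 1 − 3·(-4) = 13  (check: 344·(-3) + 80·13 = 8)
The row with r = 8 (the gcd) gives the Bezout coefficients s = -3, t = 13.
Result: 344 · (-3) + 80 · (13) = 8.

gcd(344, 80) = 8; s = -3, t = 13 (check: 344·(-3) + 80·13 = 8).


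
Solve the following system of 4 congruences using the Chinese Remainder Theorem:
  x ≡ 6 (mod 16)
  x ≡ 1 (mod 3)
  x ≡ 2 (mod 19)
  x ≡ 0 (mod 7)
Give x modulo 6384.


Product of moduli M = 16 · 3 · 19 · 7 = 6384.
Merge one congruence at a time:
  Start: x ≡ 6 (mod 16).
  Combine with x ≡ 1 (mod 3); new modulus lcm = 48.
    Write x = 6 + 16·t and substitute into x ≡ 1 (mod 3): 16·t ≡ 1 − 6 = -5 (mod 3).
    Reduce coefficients mod 3: 1·t ≡ 1 (mod 3).
    So t ≡ 1 (mod 3).
    Then x = 6 + 16·1 = 22, valid modulo lcm(16, 3) = 48: x ≡ 22 (mod 48).
  Combine with x ≡ 2 (mod 19); new modulus lcm = 912.
    Write x = 22 + 48·t and substitute into x ≡ 2 (mod 19): 48·t ≡ 2 − 22 = -20 (mod 19).
    Reduce coefficients mod 19: 10·t ≡ 18 (mod 19).
    The inverse of 10 mod 19 is 2 (since 10·2 = 20 = 1·19 + 1), so t ≡ 2·18 = 36 ≡ 17 (mod 19).
    Then x = 22 + 48·17 = 838, valid modulo lcm(48, 19) = 912: x ≡ 838 (mod 912).
  Combine with x ≡ 0 (mod 7); new modulus lcm = 6384.
    Write x = 838 + 912·t and substitute into x ≡ 0 (mod 7): 912·t ≡ 0 − 838 = -838 (mod 7).
    Reduce coefficients mod 7: 2·t ≡ 2 (mod 7).
    The inverse of 2 mod 7 is 4 (since 2·4 = 8 = 1·7 + 1), so t ≡ 4·2 = 8 ≡ 1 (mod 7).
    Then x = 838 + 912·1 = 1750, valid modulo lcm(912, 7) = 6384: x ≡ 1750 (mod 6384).
Verify against each original: 1750 mod 16 = 6, 1750 mod 3 = 1, 1750 mod 19 = 2, 1750 mod 7 = 0.

x ≡ 1750 (mod 6384).


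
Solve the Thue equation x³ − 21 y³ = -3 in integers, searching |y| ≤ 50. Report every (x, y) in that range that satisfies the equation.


The equation is x³ - 21y³ = -3. For fixed y, x³ = 21·y³ − 3, so a solution requires the RHS to be a perfect cube.
Strategy: iterate y from -50 to 50, compute RHS = 21·y³ − 3, and check whether it is a (positive or negative) perfect cube.
Check small values of y:
  y = 0: RHS = -3 is not a perfect cube.
  y = 1: RHS = 18 is not a perfect cube.
  y = -1: RHS = -24 is not a perfect cube.
  y = 2: RHS = 165 is not a perfect cube.
  y = -2: RHS = -171 is not a perfect cube.
  y = 3: RHS = 564 is not a perfect cube.
  y = -3: RHS = -570 is not a perfect cube.
Continuing the search up to |y| = 50 finds no solutions either.
No (x, y) in the scanned range satisfies the equation.

No integer solutions with |y| ≤ 50.


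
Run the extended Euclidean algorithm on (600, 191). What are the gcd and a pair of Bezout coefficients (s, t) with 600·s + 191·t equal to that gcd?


Euclidean algorithm on (600, 191) — divide until remainder is 0:
  600 = 3 · 191 + 27
  191 = 7 · 27 + 2
  27 = 13 · 2 + 1
  2 = 2 · 1 + 0
gcd(600, 191) = 1.
Track Bezout coefficients alongside the remainders: start with r₀ = 600 = a·1 + b·0 (s = 1, t = 0) and r₁ = 191 = a·0 + b·1 (s = 0, t = 1); each new remainder r_{k+1} = r_{k-1} − q_k·r_k inherits s_{k+1} = s_{k-1} − q_k·s_k, t_{k+1} = t_{k-1} − q_k·t_k, so r_k = a·s_k + b·t_k at every step:
  q = 3: r = 27, s = 1 − 3·0 = 1, t = 0 − 3·1 = -3  (check: 600·1 + 191·(-3) = 27)
  q = 7: r = 2, s = 0 − 7·1 = -7, t = 1 − 7·(-3) = 22  (check: 600·(-7) + 191·22 = 2)
  q = 13: r = 1, s = 1 − 13·(-7) = 92, t = -3 − 13·22 = -289  (check: 600·92 + 191·(-289) = 1)
The row with r = 1 (the gcd) gives the Bezout coefficients s = 92, t = -289.
Result: 600 · (92) + 191 · (-289) = 1.

gcd(600, 191) = 1; s = 92, t = -289 (check: 600·92 + 191·(-289) = 1).


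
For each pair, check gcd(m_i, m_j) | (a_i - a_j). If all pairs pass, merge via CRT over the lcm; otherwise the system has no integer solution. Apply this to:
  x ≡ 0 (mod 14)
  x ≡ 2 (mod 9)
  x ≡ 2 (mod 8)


Moduli 14, 9, 8 are not pairwise coprime, so CRT works modulo lcm(m_i) when all pairwise compatibility conditions hold.
Pairwise compatibility: gcd(m_i, m_j) must divide a_i - a_j for every pair.
Merge one congruence at a time:
  Start: x ≡ 0 (mod 14).
  Combine with x ≡ 2 (mod 9): gcd(14, 9) = 1; 2 - 0 = 2, which IS divisible by 1, so compatible.
    Write x = 0 + 14·t and substitute into x ≡ 2 (mod 9): 14·t ≡ 2 − 0 = 2 (mod 9).
    Reduce coefficients mod 9: 5·t ≡ 2 (mod 9).
    The inverse of 5 mod 9 is 2 (since 5·2 = 10 = 1·9 + 1), so t ≡ 2·2 = 4 ≡ 4 (mod 9).
    Then x = 0 + 14·4 = 56, valid modulo lcm(14, 9) = 126: x ≡ 56 (mod 126).
  Combine with x ≡ 2 (mod 8): gcd(126, 8) = 2; 2 - 56 = -54, which IS divisible by 2, so compatible.
    Write x = 56 + 126·t and substitute into x ≡ 2 (mod 8): 126·t ≡ 2 − 56 = -54 (mod 8).
    Divide the congruence (and modulus) by g = 2: 63·t ≡ -27 (mod 4).
    Reduce coefficients mod 4: 3·t ≡ 1 (mod 4).
    The inverse of 3 mod 4 is 3 (since 3·3 = 9 = 2·4 + 1), so t ≡ 3·1 = 3 ≡ 3 (mod 4).
    Then x = 56 + 126·3 = 434, valid modulo lcm(126, 8) = 504: x ≡ 434 (mod 504).
Verify: 434 mod 14 = 0, 434 mod 9 = 2, 434 mod 8 = 2.

x ≡ 434 (mod 504).


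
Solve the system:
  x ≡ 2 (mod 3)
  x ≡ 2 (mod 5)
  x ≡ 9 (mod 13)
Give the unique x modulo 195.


Moduli 3, 5, 13 are pairwise coprime; by CRT there is a unique solution modulo M = 3 · 5 · 13 = 195.
Solve pairwise, accumulating the modulus:
  Start with x ≡ 2 (mod 3).
  Combine with x ≡ 2 (mod 5): since gcd(3, 5) = 1, we get a unique residue mod 15.
    Write x = 2 + 3·t and substitute into x ≡ 2 (mod 5): 3·t ≡ 2 − 2 = 0 (mod 5).
    The inverse of 3 mod 5 is 2 (since 3·2 = 6 = 1·5 + 1), so t ≡ 2·0 = 0 ≡ 0 (mod 5).
    Then x = 2 + 3·0 = 2, valid modulo lcm(3, 5) = 15: x ≡ 2 (mod 15).
  Combine with x ≡ 9 (mod 13): since gcd(15, 13) = 1, we get a unique residue mod 195.
    Write x = 2 + 15·t and substitute into x ≡ 9 (mod 13): 15·t ≡ 9 − 2 = 7 (mod 13).
    Reduce coefficients mod 13: 2·t ≡ 7 (mod 13).
    The inverse of 2 mod 13 is 7 (since 2·7 = 14 = 1·13 + 1), so t ≡ 7·7 = 49 ≡ 10 (mod 13).
    Then x = 2 + 15·10 = 152, valid modulo lcm(15, 13) = 195: x ≡ 152 (mod 195).
Verify: 152 mod 3 = 2 ✓, 152 mod 5 = 2 ✓, 152 mod 13 = 9 ✓.

x ≡ 152 (mod 195).


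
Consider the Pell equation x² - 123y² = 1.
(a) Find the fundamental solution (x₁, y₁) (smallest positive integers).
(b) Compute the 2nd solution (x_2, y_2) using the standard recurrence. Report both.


Step 1: Find the fundamental solution (x₁, y₁) of x² - 123y² = 1.
  Expand √123 as a continued fraction. a₀ = ⌊√123⌋ = 11; iterate m_{k+1} = d_k·a_k − m_k, d_{k+1} = (123 − m_{k+1}²)/d_k, a_{k+1} = ⌊(a₀ + m_{k+1})/d_{k+1}⌋ (starting m₀ = 0, d₀ = 1), with convergents p_k = a_k·p_{k-1} + p_{k-2}, q_k = a_k·q_{k-1} + q_{k-2} (p₋₁ = 1, q₋₁ = 0):
  k = 0: a₀ = 11; p₀/q₀ = 11/1; p₀² − 123·q₀² = 121 − 123 = -2.
  k = 1: m = 11, d = 2, a = ⌊(11 + 11)/2⌋ = 11; p/q = (11·11 + 1)/(11·1 + 0) = 122/11; p² − 123·q² = 14884 − 14883 = 1.
  The first convergent with p² − 123·q² = 1 gives the fundamental solution (x₁, y₁) = (122, 11).
Step 2: Apply the recurrence (x_{n+1}, y_{n+1}) = (x₁x_n + 123y₁y_n, x₁y_n + y₁x_n) repeatedly.
  From (x_1, y_1) = (122, 11): x_2 = 122·122 + 123·11·11 = 29767; y_2 = 122·11 + 11·122 = 2684.
Step 3: Verify x_2² - 123·y_2² = 886074289 - 886074288 = 1 (should be 1). ✓

(x_1, y_1) = (122, 11); (x_2, y_2) = (29767, 2684).


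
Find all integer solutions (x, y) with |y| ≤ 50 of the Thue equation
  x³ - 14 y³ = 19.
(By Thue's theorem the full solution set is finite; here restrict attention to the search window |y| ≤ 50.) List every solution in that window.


The equation is x³ - 14y³ = 19. For fixed y, x³ = 14·y³ + 19, so a solution requires the RHS to be a perfect cube.
Strategy: iterate y from -50 to 50, compute RHS = 14·y³ + 19, and check whether it is a (positive or negative) perfect cube.
Check small values of y:
  y = 0: RHS = 19 is not a perfect cube.
  y = 1: RHS = 33 is not a perfect cube.
  y = -1: RHS = 5 is not a perfect cube.
  y = 2: RHS = 131 is not a perfect cube.
  y = -2: RHS = -93 is not a perfect cube.
  y = 3: RHS = 397 is not a perfect cube.
  y = -3: RHS = -359 is not a perfect cube.
Continuing the search up to |y| = 50 finds no solutions either.
No (x, y) in the scanned range satisfies the equation.

No integer solutions with |y| ≤ 50.


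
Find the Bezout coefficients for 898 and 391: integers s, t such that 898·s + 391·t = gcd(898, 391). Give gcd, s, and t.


Euclidean algorithm on (898, 391) — divide until remainder is 0:
  898 = 2 · 391 + 116
  391 = 3 · 116 + 43
  116 = 2 · 43 + 30
  43 = 1 · 30 + 13
  30 = 2 · 13 + 4
  13 = 3 · 4 + 1
  4 = 4 · 1 + 0
gcd(898, 391) = 1.
Track Bezout coefficients alongside the remainders: start with r₀ = 898 = a·1 + b·0 (s = 1, t = 0) and r₁ = 391 = a·0 + b·1 (s = 0, t = 1); each new remainder r_{k+1} = r_{k-1} − q_k·r_k inherits s_{k+1} = s_{k-1} − q_k·s_k, t_{k+1} = t_{k-1} − q_k·t_k, so r_k = a·s_k + b·t_k at every step:
  q = 2: r = 116, s = 1 − 2·0 = 1, t = 0 − 2·1 = -2  (check: 898·1 + 391·(-2) = 116)
  q = 3: r = 43, s = 0 − 3·1 = -3, t = 1 − 3·(-2) = 7  (check: 898·(-3) + 391·7 = 43)
  q = 2: r = 30, s = 1 − 2·(-3) = 7, t = -2 − 2·7 = -16  (check: 898·7 + 391·(-16) = 30)
  q = 1: r = 13, s = -3 − 1·7 = -10, t = 7 − 1·(-16) = 23  (check: 898·(-10) + 391·23 = 13)
  q = 2: r = 4, s = 7 − 2·(-10) = 27, t = -16 − 2·23 = -62  (check: 898·27 + 391·(-62) = 4)
  q = 3: r = 1, s = -10 − 3·27 = -91, t = 23 − 3·(-62) = 209  (check: 898·(-91) + 391·209 = 1)
The row with r = 1 (the gcd) gives the Bezout coefficients s = -91, t = 209.
Result: 898 · (-91) + 391 · (209) = 1.

gcd(898, 391) = 1; s = -91, t = 209 (check: 898·(-91) + 391·209 = 1).
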